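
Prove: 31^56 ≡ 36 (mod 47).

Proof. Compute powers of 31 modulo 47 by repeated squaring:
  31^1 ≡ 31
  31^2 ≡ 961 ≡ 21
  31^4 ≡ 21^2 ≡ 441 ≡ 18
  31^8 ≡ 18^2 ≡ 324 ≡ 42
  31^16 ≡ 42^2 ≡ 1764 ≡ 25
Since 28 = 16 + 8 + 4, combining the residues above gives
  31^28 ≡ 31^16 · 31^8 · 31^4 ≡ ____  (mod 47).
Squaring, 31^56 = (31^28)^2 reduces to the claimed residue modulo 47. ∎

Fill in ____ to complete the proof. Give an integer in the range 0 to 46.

Multiply the listed residues: 25 · 42 · 18 = 1050 → 18900.
Reducing modulo 47: 18900 = 402·47 + 6, so 31^28 ≡ 6.

6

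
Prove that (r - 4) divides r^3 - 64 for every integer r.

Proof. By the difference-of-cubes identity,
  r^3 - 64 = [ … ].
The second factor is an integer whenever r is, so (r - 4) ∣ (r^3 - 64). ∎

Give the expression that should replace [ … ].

(r - 4)(r^2 + 4r + 16)

Polynomial division of r^3 - 64 by r - 4 leaves remainder 0 and quotient r^2 + 4r + 16.
Hence r^3 - 64 = (r - 4)(r^2 + 4r + 16).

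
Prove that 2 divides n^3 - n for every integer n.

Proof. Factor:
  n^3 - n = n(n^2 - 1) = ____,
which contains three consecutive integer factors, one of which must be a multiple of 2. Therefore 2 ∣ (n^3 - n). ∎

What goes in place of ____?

n(n^2 - 1) = n(n - 1)(n + 1) = (n - 1)n(n + 1).
These three factors are consecutive integers, so their product is divisible by 2.

(n - 1)n(n + 1)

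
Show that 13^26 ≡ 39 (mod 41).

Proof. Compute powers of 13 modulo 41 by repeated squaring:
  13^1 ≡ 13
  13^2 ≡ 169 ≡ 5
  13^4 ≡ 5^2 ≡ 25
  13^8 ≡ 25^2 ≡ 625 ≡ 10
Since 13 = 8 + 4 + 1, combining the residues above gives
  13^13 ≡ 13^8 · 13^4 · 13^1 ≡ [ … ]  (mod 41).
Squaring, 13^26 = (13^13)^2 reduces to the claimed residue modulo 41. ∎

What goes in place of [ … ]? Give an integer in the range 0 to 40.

11

Multiply the listed residues: 10 · 25 · 13 = 250 → 3250.
Reducing modulo 41: 3250 = 79·41 + 11, so 13^13 ≡ 11.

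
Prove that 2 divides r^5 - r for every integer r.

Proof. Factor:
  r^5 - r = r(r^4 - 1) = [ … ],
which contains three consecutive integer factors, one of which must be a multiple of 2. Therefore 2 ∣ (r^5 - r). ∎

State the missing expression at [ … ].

r^4 - 1 = (r^2 - 1)(r^2 + 1), and r^2 - 1 = (r-1)(r+1).
So r(r^4 - 1) = (r - 1)r(r + 1)(r^2 + 1).

(r - 1)r(r + 1)(r^2 + 1)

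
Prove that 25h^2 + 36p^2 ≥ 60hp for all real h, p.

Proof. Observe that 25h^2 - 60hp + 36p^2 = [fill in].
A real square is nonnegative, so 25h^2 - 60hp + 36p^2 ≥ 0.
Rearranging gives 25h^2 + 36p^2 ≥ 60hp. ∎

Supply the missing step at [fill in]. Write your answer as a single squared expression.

25h^2 - 60hp + 36p^2 is a perfect-square trinomial: the outer terms are (5h)^2 and (6p)^2, and the cross term is -2·5h·6p.
So 25h^2 - 60hp + 36p^2 = (5h - 6p)^2 ≥ 0.

(5h - 6p)^2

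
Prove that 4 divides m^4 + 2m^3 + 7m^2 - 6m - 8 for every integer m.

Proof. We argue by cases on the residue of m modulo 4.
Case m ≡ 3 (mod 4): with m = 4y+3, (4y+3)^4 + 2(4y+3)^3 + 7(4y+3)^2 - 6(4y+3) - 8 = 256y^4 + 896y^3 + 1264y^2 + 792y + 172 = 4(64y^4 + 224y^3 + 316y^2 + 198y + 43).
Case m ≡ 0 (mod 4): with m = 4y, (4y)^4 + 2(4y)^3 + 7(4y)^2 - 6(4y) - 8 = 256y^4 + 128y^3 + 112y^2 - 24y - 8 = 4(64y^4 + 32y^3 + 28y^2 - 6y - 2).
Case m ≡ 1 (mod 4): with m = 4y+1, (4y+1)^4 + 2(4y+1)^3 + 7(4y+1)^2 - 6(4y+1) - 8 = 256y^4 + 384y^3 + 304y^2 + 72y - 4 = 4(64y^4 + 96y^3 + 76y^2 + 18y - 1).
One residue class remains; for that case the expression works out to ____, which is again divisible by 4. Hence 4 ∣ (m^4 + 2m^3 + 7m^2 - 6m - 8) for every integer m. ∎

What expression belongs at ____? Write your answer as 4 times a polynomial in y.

The residues treated are {3, 0, 1}, so the missing case is m ≡ 2 (mod 4); write m = 4y+2.
Then (4y+2)^4 + 2(4y+2)^3 + 7(4y+2)^2 - 6(4y+2) - 8 = 256y^4 + 640y^3 + 688y^2 + 312y + 40 = 4(64y^4 + 160y^3 + 172y^2 + 78y + 10).

4(64y^4 + 160y^3 + 172y^2 + 78y + 10)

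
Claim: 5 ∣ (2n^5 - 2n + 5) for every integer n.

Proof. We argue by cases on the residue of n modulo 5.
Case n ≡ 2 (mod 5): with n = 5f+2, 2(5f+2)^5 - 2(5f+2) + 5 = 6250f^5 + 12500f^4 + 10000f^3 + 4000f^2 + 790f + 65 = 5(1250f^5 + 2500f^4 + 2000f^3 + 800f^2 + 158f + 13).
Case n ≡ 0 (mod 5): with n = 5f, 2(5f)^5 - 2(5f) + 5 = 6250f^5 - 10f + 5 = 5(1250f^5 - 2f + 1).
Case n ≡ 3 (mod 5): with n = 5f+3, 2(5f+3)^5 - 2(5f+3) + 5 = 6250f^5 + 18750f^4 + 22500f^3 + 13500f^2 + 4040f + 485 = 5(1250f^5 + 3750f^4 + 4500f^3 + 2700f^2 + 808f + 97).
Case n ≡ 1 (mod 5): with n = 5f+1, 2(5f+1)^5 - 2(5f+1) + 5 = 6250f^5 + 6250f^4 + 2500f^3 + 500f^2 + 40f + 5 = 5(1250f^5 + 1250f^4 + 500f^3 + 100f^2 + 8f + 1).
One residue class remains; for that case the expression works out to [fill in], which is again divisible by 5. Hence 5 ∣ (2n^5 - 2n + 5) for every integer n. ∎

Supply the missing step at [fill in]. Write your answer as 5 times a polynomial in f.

5(1250f^5 + 5000f^4 + 8000f^3 + 6400f^2 + 2558f + 409)

The residues treated are {2, 0, 3, 1}, so the missing case is n ≡ 4 (mod 5); write n = 5f+4.
Then 2(5f+4)^5 - 2(5f+4) + 5 = 6250f^5 + 25000f^4 + 40000f^3 + 32000f^2 + 12790f + 2045 = 5(1250f^5 + 5000f^4 + 8000f^3 + 6400f^2 + 2558f + 409).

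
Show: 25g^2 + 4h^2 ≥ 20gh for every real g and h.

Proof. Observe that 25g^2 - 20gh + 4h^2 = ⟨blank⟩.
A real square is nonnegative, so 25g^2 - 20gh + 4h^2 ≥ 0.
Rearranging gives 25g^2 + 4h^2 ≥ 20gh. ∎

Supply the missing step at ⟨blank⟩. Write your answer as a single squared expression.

The leading and trailing coefficients are 5^2 and 2^2, and 20 = 2·5·2, so the trinomial is (5g - 2h)^2.
Hence 25g^2 - 20gh + 4h^2 ≥ 0.

(5g - 2h)^2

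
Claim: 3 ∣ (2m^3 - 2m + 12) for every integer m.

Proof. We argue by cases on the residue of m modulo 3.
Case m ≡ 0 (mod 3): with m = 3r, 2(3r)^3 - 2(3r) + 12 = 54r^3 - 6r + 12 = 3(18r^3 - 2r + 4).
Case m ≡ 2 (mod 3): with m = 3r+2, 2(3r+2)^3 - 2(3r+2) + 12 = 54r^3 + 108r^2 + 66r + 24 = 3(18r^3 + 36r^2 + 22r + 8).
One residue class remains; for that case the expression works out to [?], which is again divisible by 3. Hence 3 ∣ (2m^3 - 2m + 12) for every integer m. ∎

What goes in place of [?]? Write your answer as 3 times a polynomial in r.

The residues treated are {0, 2}, so the missing case is m ≡ 1 (mod 3); write m = 3r+1.
Then 2(3r+1)^3 - 2(3r+1) + 12 = 54r^3 + 54r^2 + 12r + 12 = 3(18r^3 + 18r^2 + 4r + 4).

3(18r^3 + 18r^2 + 4r + 4)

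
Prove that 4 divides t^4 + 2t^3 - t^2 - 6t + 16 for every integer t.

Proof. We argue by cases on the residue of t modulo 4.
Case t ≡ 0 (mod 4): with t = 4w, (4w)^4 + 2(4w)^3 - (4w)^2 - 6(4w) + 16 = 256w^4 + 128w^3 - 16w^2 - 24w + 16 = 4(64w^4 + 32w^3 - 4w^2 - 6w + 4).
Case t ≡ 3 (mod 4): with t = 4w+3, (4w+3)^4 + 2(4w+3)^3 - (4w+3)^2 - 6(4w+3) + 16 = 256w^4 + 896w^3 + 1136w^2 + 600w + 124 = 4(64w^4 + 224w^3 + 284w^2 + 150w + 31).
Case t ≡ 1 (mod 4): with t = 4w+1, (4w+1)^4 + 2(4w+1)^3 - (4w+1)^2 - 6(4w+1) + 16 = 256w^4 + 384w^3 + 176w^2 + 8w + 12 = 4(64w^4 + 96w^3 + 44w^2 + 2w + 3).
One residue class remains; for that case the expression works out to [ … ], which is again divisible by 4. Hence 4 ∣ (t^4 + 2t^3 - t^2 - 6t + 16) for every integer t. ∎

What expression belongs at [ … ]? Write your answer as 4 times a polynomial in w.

Only t ≡ 2 (mod 4) is unaccounted for. Put t = 4w+2:
(4w+2)^4 + 2(4w+2)^3 - (4w+2)^2 - 6(4w+2) + 16 expands to 256w^4 + 640w^3 + 560w^2 + 184w + 32,
and factoring out 4 leaves 4(64w^4 + 160w^3 + 140w^2 + 46w + 8).

4(64w^4 + 160w^3 + 140w^2 + 46w + 8)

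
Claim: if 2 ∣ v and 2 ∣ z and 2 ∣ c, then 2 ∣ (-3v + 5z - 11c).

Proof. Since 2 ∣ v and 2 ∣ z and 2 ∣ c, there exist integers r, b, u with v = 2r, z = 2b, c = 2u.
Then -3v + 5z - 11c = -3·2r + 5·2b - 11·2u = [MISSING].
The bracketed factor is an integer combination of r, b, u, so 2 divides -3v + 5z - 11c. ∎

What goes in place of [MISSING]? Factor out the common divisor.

2(5b - 3r - 11u)

Each term has a factor of 2: -3·2r + 5·2b - 11·2u = 2·(5b - 3r - 11u).
Since 5b - 3r - 11u is an integer, 2 ∣ (-3v + 5z - 11c).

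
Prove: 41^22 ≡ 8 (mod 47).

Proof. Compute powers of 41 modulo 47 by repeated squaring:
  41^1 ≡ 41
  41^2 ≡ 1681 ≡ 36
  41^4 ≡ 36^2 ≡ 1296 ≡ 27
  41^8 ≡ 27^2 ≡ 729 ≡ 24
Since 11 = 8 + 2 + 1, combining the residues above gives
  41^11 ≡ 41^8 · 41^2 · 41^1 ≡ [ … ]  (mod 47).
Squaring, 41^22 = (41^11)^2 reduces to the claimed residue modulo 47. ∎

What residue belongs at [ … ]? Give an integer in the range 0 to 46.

41^8 · 41^2 · 41^1 ≡ 24 · 36 · 41 = 35424.
35424 mod 47 = 33, so 41^11 ≡ 33 (mod 47).

33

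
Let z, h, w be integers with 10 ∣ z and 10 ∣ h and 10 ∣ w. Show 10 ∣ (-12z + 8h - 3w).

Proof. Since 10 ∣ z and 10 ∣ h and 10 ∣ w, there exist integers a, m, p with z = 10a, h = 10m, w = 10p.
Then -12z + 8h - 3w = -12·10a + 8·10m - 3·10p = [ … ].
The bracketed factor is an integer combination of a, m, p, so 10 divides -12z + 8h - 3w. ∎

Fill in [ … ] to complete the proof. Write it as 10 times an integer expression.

10(-12a + 8m - 3p)

Pull the common 10 out of every term: -12·10a + 8·10m - 3·10p = 10(-12a + 8m - 3p).
-12a + 8m - 3p is an integer, which exhibits the divisibility.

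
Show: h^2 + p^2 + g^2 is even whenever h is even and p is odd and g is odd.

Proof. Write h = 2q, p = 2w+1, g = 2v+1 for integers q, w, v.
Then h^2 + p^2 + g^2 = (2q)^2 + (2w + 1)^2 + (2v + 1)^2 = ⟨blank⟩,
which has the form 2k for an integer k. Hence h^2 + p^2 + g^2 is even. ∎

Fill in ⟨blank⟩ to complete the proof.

2(2q^2 + 2v^2 + 2v + 2w^2 + 2w + 1)

(2q)^2 + (2w + 1)^2 + (2v + 1)^2 = 4q^2 + 4v^2 + 4v + 4w^2 + 4w + 2
= 2(2q^2 + 2v^2 + 2v + 2w^2 + 2w + 1).
Since 2q^2 + 2v^2 + 2v + 2w^2 + 2w + 1 is an integer, the sum of squares is of the form 2k for an integer k.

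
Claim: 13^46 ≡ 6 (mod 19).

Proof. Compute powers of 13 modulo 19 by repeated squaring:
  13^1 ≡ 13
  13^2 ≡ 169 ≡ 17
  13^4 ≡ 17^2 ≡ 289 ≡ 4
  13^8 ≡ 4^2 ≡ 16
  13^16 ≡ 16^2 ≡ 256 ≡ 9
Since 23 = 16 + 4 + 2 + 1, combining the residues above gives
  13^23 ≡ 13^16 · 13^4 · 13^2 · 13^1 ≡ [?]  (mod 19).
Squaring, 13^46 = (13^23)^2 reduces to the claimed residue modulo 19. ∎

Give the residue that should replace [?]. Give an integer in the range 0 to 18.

13^16 · 13^4 · 13^2 · 13^1 ≡ 9 · 4 · 17 · 13 = 7956.
7956 mod 19 = 14, so 13^23 ≡ 14 (mod 19).

14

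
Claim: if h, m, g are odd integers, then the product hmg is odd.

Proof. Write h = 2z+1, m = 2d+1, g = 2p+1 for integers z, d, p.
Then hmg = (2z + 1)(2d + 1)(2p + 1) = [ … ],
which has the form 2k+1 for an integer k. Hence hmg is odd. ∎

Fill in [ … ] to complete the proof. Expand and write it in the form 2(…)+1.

2(4dpz + 2dp + 2dz + d + 2pz + p + z) + 1

(2z + 1)(2d + 1)(2p + 1) = 8dpz + 4dp + 4dz + 2d + 4pz + 2p + 2z + 1
= 2(4dpz + 2dp + 2dz + d + 2pz + p + z) + 1.
Since 4dpz + 2dp + 2dz + d + 2pz + p + z is an integer, the product is of the form 2k+1 for an integer k.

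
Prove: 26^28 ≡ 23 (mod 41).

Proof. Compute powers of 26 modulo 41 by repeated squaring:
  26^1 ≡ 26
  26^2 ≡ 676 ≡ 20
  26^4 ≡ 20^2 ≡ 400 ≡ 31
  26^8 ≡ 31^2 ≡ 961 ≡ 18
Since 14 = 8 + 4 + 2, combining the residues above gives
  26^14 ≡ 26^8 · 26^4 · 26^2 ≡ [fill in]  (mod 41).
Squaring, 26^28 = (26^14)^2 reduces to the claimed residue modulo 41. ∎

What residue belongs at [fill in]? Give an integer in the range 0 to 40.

26^8 · 26^4 · 26^2 ≡ 18 · 31 · 20 = 11160.
11160 mod 41 = 8, so 26^14 ≡ 8 (mod 41).

8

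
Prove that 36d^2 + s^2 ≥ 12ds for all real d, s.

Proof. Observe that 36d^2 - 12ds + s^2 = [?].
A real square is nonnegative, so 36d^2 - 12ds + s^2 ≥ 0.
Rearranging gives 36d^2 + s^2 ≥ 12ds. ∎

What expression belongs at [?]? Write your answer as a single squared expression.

(6d - s)^2

36d^2 - 12ds + s^2 is a perfect-square trinomial: the outer terms are (6d)^2 and (s)^2, and the cross term is -2·6d·s.
So 36d^2 - 12ds + s^2 = (6d - s)^2 ≥ 0.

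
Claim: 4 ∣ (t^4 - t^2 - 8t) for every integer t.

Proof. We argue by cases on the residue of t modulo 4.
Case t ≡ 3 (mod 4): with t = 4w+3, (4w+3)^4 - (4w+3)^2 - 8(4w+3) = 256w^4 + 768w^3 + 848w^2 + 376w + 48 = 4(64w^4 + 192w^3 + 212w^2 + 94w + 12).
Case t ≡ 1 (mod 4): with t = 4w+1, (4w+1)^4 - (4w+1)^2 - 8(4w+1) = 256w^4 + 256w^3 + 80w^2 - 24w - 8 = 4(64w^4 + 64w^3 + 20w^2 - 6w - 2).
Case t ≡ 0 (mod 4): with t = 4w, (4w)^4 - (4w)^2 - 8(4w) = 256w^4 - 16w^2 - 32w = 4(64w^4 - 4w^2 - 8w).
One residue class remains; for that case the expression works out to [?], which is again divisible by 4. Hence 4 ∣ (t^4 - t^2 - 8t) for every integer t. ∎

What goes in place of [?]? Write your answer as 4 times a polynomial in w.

4(64w^4 + 128w^3 + 92w^2 + 20w - 1)

The residues treated are {3, 1, 0}, so the missing case is t ≡ 2 (mod 4); write t = 4w+2.
Then (4w+2)^4 - (4w+2)^2 - 8(4w+2) = 256w^4 + 512w^3 + 368w^2 + 80w - 4 = 4(64w^4 + 128w^3 + 92w^2 + 20w - 1).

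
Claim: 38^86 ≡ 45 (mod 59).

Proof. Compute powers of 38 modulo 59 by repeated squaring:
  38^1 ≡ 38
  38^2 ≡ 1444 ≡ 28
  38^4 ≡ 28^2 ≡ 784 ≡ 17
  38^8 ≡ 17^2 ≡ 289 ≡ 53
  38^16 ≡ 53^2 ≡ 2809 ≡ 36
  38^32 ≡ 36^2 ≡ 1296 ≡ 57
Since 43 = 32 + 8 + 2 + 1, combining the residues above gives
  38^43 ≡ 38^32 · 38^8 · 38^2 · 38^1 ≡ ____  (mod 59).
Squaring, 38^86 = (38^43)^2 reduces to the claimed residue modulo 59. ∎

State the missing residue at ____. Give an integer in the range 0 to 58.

24

Multiply the listed residues: 57 · 53 · 28 · 38 = 3021 → 84588 → 3214344.
Reducing modulo 59: 3214344 = 54480·59 + 24, so 38^43 ≡ 24.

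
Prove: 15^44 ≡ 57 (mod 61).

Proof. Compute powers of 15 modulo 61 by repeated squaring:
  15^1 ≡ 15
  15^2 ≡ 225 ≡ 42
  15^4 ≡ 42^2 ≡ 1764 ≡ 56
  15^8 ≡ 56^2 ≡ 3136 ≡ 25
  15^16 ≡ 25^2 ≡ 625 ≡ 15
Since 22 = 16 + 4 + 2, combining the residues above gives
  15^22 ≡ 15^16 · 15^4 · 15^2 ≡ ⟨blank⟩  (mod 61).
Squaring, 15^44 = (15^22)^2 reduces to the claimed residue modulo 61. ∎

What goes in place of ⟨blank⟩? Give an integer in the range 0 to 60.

Multiply the listed residues: 15 · 56 · 42 = 840 → 35280.
Reducing modulo 61: 35280 = 578·61 + 22, so 15^22 ≡ 22.

22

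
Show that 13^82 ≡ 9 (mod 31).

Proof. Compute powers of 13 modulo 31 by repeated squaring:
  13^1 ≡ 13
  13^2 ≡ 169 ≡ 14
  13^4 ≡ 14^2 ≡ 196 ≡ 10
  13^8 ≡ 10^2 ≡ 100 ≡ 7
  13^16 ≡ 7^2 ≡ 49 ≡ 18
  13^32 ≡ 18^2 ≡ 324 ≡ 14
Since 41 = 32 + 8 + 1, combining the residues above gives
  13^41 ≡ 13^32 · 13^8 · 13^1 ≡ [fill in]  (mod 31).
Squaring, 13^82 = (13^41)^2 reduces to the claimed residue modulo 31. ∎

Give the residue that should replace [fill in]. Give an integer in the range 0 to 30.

3

Multiply the listed residues: 14 · 7 · 13 = 98 → 1274.
Reducing modulo 31: 1274 = 41·31 + 3, so 13^41 ≡ 3.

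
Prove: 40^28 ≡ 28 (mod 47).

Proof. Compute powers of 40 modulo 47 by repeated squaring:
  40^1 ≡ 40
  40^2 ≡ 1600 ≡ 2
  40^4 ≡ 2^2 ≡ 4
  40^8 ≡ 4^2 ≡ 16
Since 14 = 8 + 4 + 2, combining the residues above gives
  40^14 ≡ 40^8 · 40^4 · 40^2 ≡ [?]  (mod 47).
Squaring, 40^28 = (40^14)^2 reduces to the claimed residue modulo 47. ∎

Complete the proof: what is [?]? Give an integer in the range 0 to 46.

34

40^8 · 40^4 · 40^2 ≡ 16 · 4 · 2 = 128.
128 mod 47 = 34, so 40^14 ≡ 34 (mod 47).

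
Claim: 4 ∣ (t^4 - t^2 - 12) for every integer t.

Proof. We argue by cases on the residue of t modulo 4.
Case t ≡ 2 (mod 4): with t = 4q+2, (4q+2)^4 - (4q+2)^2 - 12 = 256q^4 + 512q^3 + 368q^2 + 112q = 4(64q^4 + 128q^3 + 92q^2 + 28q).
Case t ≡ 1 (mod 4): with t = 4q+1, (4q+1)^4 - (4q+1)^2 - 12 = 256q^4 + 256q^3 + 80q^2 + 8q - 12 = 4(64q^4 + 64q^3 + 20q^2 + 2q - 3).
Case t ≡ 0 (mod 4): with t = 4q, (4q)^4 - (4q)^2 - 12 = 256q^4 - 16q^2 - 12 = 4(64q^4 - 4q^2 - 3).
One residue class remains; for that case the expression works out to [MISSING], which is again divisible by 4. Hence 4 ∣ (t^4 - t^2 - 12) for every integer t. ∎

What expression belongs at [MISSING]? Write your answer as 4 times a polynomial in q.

The residues treated are {2, 1, 0}, so the missing case is t ≡ 3 (mod 4); write t = 4q+3.
Then (4q+3)^4 - (4q+3)^2 - 12 = 256q^4 + 768q^3 + 848q^2 + 408q + 60 = 4(64q^4 + 192q^3 + 212q^2 + 102q + 15).

4(64q^4 + 192q^3 + 212q^2 + 102q + 15)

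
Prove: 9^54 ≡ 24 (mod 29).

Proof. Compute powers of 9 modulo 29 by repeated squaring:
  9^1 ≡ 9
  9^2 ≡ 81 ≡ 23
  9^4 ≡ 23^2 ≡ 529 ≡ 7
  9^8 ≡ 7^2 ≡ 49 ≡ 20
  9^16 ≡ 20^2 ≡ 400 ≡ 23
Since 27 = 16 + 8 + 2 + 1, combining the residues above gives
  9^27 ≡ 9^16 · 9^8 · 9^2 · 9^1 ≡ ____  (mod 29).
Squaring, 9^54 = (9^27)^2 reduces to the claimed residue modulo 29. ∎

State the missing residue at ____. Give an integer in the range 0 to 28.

Multiply the listed residues: 23 · 20 · 23 · 9 = 460 → 10580 → 95220.
Reducing modulo 29: 95220 = 3283·29 + 13, so 9^27 ≡ 13.

13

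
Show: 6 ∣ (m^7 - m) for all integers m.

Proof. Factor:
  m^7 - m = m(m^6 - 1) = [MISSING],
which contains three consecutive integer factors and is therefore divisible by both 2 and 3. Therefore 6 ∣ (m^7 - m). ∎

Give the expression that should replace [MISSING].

m^6 - 1 = (m^2 - 1)(m^4 + m^2 + 1), and m^2 - 1 = (m-1)(m+1).
So m(m^6 - 1) = (m - 1)m(m + 1)(m^4 + m^2 + 1).

(m - 1)m(m + 1)(m^4 + m^2 + 1)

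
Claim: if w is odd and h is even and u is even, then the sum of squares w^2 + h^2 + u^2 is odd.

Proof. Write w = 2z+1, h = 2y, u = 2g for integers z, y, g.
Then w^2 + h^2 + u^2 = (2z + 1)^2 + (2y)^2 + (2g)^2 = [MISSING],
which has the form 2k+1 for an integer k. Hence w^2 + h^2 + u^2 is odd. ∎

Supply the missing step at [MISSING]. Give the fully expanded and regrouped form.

(2z + 1)^2 + (2y)^2 + (2g)^2 = 4g^2 + 4y^2 + 4z^2 + 4z + 1
= 2(2g^2 + 2y^2 + 2z^2 + 2z) + 1.
Since 2g^2 + 2y^2 + 2z^2 + 2z is an integer, the sum of squares is of the form 2k+1 for an integer k.

2(2g^2 + 2y^2 + 2z^2 + 2z) + 1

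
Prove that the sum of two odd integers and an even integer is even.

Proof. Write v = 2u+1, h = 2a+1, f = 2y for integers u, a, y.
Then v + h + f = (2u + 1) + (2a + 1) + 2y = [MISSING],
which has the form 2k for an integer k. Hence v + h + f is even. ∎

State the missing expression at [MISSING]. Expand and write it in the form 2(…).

Expanding: (2u + 1) + (2a + 1) + 2y = 2a + 2u + 2y + 2.
Every term is even; pulling out the factor of 2 gives 2(a + u + y + 1).

2(a + u + y + 1)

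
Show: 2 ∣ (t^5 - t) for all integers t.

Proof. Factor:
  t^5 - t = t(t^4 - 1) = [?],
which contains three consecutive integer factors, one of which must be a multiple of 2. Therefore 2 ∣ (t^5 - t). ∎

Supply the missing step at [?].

t^4 - 1 = (t^2 - 1)(t^2 + 1), and t^2 - 1 = (t-1)(t+1).
So t(t^4 - 1) = (t - 1)t(t + 1)(t^2 + 1).

(t - 1)t(t + 1)(t^2 + 1)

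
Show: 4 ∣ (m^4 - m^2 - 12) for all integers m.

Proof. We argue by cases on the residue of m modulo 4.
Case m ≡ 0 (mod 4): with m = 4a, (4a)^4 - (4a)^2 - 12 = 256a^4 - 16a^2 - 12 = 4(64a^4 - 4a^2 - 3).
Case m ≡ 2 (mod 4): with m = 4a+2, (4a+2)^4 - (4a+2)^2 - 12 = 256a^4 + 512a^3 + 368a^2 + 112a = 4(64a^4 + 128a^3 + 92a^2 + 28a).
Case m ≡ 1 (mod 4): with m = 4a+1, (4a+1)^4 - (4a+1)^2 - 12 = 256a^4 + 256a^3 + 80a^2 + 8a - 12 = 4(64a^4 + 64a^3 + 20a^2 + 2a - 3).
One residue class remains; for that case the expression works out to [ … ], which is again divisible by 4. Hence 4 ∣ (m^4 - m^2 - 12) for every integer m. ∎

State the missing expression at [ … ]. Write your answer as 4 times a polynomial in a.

4(64a^4 + 192a^3 + 212a^2 + 102a + 15)

Only m ≡ 3 (mod 4) is unaccounted for. Put m = 4a+3:
(4a+3)^4 - (4a+3)^2 - 12 expands to 256a^4 + 768a^3 + 848a^2 + 408a + 60,
and factoring out 4 leaves 4(64a^4 + 192a^3 + 212a^2 + 102a + 15).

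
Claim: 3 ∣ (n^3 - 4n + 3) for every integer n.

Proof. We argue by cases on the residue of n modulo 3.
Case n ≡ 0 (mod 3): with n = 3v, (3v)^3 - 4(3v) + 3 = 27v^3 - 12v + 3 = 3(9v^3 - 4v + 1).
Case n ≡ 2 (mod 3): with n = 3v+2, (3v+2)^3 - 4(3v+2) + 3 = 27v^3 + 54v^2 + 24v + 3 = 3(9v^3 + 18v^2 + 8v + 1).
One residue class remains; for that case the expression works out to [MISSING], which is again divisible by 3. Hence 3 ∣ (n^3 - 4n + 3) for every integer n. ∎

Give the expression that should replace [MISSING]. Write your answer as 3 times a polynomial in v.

Only n ≡ 1 (mod 3) is unaccounted for. Put n = 3v+1:
(3v+1)^3 - 4(3v+1) + 3 expands to 27v^3 + 27v^2 - 3v,
and factoring out 3 leaves 3(9v^3 + 9v^2 - v).

3(9v^3 + 9v^2 - v)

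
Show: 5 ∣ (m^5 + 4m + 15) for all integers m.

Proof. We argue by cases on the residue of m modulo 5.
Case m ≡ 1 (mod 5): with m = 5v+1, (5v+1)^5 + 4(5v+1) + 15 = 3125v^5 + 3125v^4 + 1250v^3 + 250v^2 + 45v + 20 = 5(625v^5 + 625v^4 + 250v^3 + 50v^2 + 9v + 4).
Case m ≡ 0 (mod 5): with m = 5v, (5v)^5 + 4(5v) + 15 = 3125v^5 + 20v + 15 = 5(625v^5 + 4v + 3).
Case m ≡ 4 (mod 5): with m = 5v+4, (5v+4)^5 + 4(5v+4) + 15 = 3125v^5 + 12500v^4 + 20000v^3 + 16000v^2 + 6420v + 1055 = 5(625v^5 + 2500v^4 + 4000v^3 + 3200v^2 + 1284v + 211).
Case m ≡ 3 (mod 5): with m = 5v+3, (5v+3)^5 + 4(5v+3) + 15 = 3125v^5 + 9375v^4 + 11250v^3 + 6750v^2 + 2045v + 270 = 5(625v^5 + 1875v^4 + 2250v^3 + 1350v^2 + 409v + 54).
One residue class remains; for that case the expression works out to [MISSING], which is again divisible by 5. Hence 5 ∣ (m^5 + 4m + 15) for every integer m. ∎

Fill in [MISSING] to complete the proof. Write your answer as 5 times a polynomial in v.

5(625v^5 + 1250v^4 + 1000v^3 + 400v^2 + 84v + 11)

The residues treated are {1, 0, 4, 3}, so the missing case is m ≡ 2 (mod 5); write m = 5v+2.
Then (5v+2)^5 + 4(5v+2) + 15 = 3125v^5 + 6250v^4 + 5000v^3 + 2000v^2 + 420v + 55 = 5(625v^5 + 1250v^4 + 1000v^3 + 400v^2 + 84v + 11).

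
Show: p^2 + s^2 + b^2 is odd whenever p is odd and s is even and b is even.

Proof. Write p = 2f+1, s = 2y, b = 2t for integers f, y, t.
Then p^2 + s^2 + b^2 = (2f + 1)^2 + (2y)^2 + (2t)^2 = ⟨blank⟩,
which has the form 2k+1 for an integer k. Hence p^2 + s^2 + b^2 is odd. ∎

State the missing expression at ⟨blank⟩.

(2f + 1)^2 + (2y)^2 + (2t)^2 = 4f^2 + 4f + 4t^2 + 4y^2 + 1
= 2(2f^2 + 2f + 2t^2 + 2y^2) + 1.
Since 2f^2 + 2f + 2t^2 + 2y^2 is an integer, the sum of squares is of the form 2k+1 for an integer k.

2(2f^2 + 2f + 2t^2 + 2y^2) + 1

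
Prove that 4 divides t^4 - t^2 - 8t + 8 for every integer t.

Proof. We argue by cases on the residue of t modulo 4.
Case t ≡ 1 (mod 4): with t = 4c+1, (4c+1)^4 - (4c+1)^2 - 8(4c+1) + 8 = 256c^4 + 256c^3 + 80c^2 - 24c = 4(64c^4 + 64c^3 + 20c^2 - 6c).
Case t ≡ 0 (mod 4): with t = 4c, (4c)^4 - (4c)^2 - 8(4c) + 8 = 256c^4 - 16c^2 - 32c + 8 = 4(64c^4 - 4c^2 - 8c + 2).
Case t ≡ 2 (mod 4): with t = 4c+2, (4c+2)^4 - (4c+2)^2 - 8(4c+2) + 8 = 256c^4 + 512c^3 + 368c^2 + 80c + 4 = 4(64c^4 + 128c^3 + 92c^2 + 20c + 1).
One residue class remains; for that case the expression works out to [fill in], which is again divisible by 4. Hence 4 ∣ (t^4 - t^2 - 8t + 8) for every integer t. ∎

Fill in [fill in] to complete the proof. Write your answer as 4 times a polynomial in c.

The residues treated are {1, 0, 2}, so the missing case is t ≡ 3 (mod 4); write t = 4c+3.
Then (4c+3)^4 - (4c+3)^2 - 8(4c+3) + 8 = 256c^4 + 768c^3 + 848c^2 + 376c + 56 = 4(64c^4 + 192c^3 + 212c^2 + 94c + 14).

4(64c^4 + 192c^3 + 212c^2 + 94c + 14)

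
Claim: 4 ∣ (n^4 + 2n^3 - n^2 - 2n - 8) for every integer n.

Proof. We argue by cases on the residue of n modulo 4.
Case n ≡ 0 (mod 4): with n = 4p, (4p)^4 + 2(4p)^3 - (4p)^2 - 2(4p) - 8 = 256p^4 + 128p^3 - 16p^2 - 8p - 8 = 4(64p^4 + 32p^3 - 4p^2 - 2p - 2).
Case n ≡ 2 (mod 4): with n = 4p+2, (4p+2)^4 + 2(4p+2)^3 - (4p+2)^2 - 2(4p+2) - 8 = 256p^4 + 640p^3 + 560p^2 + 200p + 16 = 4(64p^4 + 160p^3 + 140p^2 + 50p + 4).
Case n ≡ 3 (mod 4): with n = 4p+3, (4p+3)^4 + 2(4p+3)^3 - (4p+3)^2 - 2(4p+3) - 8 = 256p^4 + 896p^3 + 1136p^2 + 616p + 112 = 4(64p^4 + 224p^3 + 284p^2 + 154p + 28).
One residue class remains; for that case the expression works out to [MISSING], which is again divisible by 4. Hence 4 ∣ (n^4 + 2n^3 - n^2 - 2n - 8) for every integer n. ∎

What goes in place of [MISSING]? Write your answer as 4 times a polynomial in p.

4(64p^4 + 96p^3 + 44p^2 + 6p - 2)

The residues treated are {0, 2, 3}, so the missing case is n ≡ 1 (mod 4); write n = 4p+1.
Then (4p+1)^4 + 2(4p+1)^3 - (4p+1)^2 - 2(4p+1) - 8 = 256p^4 + 384p^3 + 176p^2 + 24p - 8 = 4(64p^4 + 96p^3 + 44p^2 + 6p - 2).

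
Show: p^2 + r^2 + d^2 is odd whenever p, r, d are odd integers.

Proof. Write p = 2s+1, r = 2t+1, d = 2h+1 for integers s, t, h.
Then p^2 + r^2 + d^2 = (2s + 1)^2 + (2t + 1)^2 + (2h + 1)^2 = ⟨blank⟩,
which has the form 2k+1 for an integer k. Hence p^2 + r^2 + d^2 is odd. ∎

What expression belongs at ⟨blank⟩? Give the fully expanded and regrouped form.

(2s + 1)^2 + (2t + 1)^2 + (2h + 1)^2 = 4h^2 + 4h + 4s^2 + 4s + 4t^2 + 4t + 3
= 2(2h^2 + 2h + 2s^2 + 2s + 2t^2 + 2t + 1) + 1.
Since 2h^2 + 2h + 2s^2 + 2s + 2t^2 + 2t + 1 is an integer, the sum of squares is of the form 2k+1 for an integer k.

2(2h^2 + 2h + 2s^2 + 2s + 2t^2 + 2t + 1) + 1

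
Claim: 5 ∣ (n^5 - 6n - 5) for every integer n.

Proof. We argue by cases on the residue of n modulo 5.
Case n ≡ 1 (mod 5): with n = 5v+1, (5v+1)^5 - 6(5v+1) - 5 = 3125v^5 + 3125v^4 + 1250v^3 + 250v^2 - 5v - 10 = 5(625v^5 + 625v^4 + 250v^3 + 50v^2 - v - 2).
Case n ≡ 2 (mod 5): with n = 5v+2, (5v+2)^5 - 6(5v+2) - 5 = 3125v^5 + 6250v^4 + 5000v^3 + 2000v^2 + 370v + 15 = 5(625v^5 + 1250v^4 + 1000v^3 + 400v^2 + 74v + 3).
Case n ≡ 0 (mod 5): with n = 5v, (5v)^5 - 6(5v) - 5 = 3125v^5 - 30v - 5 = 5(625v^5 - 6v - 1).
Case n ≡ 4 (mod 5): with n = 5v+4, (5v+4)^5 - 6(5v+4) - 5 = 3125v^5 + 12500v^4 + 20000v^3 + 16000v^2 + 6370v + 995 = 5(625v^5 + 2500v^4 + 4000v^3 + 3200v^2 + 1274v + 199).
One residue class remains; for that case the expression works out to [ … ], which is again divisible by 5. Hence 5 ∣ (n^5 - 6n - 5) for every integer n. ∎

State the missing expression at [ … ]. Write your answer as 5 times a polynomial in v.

Only n ≡ 3 (mod 5) is unaccounted for. Put n = 5v+3:
(5v+3)^5 - 6(5v+3) - 5 expands to 3125v^5 + 9375v^4 + 11250v^3 + 6750v^2 + 1995v + 220,
and factoring out 5 leaves 5(625v^5 + 1875v^4 + 2250v^3 + 1350v^2 + 399v + 44).

5(625v^5 + 1875v^4 + 2250v^3 + 1350v^2 + 399v + 44)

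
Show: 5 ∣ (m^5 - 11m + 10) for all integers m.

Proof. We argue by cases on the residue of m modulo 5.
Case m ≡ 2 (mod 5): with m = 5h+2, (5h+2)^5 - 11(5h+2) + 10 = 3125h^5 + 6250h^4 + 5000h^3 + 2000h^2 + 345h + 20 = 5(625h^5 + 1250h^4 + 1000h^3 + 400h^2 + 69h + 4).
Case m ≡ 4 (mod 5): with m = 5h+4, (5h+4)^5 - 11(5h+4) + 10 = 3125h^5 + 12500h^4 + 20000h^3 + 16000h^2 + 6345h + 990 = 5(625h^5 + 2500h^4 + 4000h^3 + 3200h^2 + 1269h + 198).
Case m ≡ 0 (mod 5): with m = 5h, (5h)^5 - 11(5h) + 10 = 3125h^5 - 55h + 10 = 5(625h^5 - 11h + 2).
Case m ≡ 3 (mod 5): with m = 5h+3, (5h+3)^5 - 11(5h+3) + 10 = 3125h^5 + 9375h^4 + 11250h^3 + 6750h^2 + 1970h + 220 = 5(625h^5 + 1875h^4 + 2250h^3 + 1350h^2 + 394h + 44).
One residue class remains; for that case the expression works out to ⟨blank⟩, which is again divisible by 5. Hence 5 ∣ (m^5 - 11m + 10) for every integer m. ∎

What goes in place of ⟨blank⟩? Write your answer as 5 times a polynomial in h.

The residues treated are {2, 4, 0, 3}, so the missing case is m ≡ 1 (mod 5); write m = 5h+1.
Then (5h+1)^5 - 11(5h+1) + 10 = 3125h^5 + 3125h^4 + 1250h^3 + 250h^2 - 30h = 5(625h^5 + 625h^4 + 250h^3 + 50h^2 - 6h).

5(625h^5 + 625h^4 + 250h^3 + 50h^2 - 6h)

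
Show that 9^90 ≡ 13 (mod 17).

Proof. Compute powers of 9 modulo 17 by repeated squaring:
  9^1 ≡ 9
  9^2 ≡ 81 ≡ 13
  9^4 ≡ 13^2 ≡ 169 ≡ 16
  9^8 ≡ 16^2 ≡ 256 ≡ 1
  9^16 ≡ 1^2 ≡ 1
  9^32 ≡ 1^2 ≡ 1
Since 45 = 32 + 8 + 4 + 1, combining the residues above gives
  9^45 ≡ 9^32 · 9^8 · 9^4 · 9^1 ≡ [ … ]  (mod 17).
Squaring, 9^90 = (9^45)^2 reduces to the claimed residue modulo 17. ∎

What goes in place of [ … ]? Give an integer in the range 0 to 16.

9^32 · 9^8 · 9^4 · 9^1 ≡ 1 · 1 · 16 · 9 = 144.
144 mod 17 = 8, so 9^45 ≡ 8 (mod 17).

8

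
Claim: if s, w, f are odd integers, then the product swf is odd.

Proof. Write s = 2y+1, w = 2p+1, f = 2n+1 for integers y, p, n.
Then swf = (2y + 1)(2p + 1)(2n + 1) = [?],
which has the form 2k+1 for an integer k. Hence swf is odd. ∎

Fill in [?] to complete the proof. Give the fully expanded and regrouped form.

2(4npy + 2np + 2ny + n + 2py + p + y) + 1

Expanding: (2y + 1)(2p + 1)(2n + 1) = 8npy + 4np + 4ny + 2n + 4py + 2p + 2y + 1.
Every term except the constant is even, so this is 2(4npy + 2np + 2ny + n + 2py + p + y) + 1,
and 4npy + 2np + 2ny + n + 2py + p + y ∈ ℤ gives the required form.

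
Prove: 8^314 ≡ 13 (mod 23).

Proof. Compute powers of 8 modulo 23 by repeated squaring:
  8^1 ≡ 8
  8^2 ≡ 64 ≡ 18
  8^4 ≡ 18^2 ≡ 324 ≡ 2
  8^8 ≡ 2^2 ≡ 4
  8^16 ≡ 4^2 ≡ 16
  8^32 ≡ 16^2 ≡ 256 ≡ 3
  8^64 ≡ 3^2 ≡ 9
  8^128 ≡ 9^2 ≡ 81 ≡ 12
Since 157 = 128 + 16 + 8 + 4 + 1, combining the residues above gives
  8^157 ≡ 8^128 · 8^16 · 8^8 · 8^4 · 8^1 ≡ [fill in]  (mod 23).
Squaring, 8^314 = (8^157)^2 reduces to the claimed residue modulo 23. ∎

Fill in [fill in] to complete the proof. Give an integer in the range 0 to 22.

Multiply the listed residues: 12 · 16 · 4 · 2 · 8 = 192 → 768 → 1536 → 12288.
Reducing modulo 23: 12288 = 534·23 + 6, so 8^157 ≡ 6.

6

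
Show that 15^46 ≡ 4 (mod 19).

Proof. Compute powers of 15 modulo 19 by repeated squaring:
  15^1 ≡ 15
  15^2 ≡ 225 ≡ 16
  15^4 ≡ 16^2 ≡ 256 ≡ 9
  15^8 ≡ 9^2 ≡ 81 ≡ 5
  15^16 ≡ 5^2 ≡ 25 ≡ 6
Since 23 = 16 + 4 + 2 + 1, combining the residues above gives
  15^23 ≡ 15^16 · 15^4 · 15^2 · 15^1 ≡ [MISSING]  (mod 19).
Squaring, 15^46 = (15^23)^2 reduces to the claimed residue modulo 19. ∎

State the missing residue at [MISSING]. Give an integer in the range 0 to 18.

Multiply the listed residues: 6 · 9 · 16 · 15 = 54 → 864 → 12960.
Reducing modulo 19: 12960 = 682·19 + 2, so 15^23 ≡ 2.

2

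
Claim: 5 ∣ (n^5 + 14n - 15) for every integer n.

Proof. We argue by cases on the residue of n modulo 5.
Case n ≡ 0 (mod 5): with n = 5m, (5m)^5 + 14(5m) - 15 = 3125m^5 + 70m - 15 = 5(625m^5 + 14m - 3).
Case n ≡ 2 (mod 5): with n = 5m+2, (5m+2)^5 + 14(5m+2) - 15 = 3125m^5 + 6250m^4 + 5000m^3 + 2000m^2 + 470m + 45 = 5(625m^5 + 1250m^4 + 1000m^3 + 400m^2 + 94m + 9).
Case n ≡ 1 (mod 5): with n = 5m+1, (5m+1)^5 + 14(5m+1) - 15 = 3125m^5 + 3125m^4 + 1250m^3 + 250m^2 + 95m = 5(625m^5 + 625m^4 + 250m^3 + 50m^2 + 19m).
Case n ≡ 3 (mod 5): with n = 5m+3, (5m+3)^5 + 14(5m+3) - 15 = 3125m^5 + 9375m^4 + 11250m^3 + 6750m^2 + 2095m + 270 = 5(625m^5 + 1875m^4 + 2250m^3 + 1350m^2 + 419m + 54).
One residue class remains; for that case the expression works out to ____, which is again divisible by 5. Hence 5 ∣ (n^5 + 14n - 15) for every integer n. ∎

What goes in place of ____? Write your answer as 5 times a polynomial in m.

Only n ≡ 4 (mod 5) is unaccounted for. Put n = 5m+4:
(5m+4)^5 + 14(5m+4) - 15 expands to 3125m^5 + 12500m^4 + 20000m^3 + 16000m^2 + 6470m + 1065,
and factoring out 5 leaves 5(625m^5 + 2500m^4 + 4000m^3 + 3200m^2 + 1294m + 213).

5(625m^5 + 2500m^4 + 4000m^3 + 3200m^2 + 1294m + 213)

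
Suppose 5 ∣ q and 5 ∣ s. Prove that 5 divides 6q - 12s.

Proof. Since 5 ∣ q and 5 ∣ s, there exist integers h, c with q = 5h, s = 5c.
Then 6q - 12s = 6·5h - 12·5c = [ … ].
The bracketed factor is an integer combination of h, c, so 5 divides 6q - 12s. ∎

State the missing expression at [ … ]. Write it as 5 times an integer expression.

5(-12c + 6h)

Pull the common 5 out of every term: 6·5h - 12·5c = 5(-12c + 6h).
-12c + 6h is an integer, which exhibits the divisibility.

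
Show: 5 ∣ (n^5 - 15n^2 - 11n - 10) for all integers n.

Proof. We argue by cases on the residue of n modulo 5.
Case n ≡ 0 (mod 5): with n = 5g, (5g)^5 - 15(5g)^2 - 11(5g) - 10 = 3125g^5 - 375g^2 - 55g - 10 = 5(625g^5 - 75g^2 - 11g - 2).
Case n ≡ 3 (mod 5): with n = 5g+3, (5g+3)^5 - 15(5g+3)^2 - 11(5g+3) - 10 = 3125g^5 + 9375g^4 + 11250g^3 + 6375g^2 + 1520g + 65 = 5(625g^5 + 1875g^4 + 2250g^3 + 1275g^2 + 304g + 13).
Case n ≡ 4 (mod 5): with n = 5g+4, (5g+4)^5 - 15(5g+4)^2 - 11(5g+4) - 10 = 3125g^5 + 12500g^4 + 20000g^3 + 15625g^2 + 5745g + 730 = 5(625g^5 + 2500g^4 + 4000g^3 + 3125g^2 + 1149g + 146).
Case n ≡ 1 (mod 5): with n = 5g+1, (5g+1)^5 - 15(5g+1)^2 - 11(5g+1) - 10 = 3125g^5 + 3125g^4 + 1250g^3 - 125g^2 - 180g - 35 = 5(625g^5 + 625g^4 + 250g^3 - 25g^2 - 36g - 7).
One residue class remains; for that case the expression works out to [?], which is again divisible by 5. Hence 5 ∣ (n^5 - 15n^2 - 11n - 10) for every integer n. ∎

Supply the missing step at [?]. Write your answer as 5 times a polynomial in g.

5(625g^5 + 1250g^4 + 1000g^3 + 325g^2 + 9g - 12)

Only n ≡ 2 (mod 5) is unaccounted for. Put n = 5g+2:
(5g+2)^5 - 15(5g+2)^2 - 11(5g+2) - 10 expands to 3125g^5 + 6250g^4 + 5000g^3 + 1625g^2 + 45g - 60,
and factoring out 5 leaves 5(625g^5 + 1250g^4 + 1000g^3 + 325g^2 + 9g - 12).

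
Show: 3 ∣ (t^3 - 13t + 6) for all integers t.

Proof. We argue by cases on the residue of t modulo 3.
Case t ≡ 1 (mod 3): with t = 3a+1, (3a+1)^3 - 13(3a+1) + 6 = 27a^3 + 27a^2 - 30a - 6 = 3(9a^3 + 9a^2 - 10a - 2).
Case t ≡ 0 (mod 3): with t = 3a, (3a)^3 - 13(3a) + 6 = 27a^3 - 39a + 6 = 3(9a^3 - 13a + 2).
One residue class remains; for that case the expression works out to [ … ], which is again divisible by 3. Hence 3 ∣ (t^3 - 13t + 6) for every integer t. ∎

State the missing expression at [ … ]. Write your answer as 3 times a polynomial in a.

Only t ≡ 2 (mod 3) is unaccounted for. Put t = 3a+2:
(3a+2)^3 - 13(3a+2) + 6 expands to 27a^3 + 54a^2 - 3a - 12,
and factoring out 3 leaves 3(9a^3 + 18a^2 - a - 4).

3(9a^3 + 18a^2 - a - 4)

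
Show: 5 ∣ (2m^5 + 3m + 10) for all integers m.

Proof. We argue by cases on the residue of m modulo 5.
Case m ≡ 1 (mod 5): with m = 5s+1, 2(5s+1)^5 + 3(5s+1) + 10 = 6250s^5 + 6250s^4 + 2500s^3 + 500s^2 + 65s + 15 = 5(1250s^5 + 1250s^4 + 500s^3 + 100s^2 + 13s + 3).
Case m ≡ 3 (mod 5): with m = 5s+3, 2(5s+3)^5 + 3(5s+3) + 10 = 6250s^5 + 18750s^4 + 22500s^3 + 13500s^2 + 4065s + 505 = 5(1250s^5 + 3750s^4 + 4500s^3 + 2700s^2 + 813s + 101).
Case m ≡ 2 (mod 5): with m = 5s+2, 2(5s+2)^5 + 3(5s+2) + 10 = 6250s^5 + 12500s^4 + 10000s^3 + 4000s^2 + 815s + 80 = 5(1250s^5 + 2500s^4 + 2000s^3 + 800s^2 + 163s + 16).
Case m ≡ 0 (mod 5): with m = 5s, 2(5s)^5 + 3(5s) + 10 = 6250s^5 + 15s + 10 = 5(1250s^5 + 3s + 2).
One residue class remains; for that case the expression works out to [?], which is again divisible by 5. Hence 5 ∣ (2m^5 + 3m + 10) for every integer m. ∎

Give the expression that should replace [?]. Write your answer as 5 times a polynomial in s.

5(1250s^5 + 5000s^4 + 8000s^3 + 6400s^2 + 2563s + 414)

Only m ≡ 4 (mod 5) is unaccounted for. Put m = 5s+4:
2(5s+4)^5 + 3(5s+4) + 10 expands to 6250s^5 + 25000s^4 + 40000s^3 + 32000s^2 + 12815s + 2070,
and factoring out 5 leaves 5(1250s^5 + 5000s^4 + 8000s^3 + 6400s^2 + 2563s + 414).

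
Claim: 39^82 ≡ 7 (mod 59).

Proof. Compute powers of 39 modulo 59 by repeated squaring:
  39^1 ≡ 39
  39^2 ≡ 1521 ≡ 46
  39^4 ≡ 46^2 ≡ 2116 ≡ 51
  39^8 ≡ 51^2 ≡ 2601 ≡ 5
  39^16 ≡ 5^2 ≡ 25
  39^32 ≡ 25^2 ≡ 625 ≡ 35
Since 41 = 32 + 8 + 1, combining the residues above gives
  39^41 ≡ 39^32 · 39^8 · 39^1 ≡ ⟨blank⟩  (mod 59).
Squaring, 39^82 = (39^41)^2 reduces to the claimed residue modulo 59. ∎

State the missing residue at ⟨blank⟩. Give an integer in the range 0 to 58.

40

39^32 · 39^8 · 39^1 ≡ 35 · 5 · 39 = 6825.
6825 mod 59 = 40, so 39^41 ≡ 40 (mod 59).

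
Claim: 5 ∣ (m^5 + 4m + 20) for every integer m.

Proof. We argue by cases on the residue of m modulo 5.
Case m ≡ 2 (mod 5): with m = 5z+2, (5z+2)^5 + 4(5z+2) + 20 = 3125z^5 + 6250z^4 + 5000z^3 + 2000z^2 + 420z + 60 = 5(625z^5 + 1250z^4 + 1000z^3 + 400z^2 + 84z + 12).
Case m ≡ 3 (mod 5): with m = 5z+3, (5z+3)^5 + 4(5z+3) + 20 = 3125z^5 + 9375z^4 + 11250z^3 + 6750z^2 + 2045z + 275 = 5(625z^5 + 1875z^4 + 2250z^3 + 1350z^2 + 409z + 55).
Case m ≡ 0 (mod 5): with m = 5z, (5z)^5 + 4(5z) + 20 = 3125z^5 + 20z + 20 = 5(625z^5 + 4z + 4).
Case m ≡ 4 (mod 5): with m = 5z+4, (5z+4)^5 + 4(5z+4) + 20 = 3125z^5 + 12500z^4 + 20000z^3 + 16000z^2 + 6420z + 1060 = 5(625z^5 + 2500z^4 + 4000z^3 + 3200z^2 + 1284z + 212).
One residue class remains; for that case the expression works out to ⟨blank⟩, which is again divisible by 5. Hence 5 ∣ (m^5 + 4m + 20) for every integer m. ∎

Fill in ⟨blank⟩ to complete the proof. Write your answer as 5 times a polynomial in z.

Only m ≡ 1 (mod 5) is unaccounted for. Put m = 5z+1:
(5z+1)^5 + 4(5z+1) + 20 expands to 3125z^5 + 3125z^4 + 1250z^3 + 250z^2 + 45z + 25,
and factoring out 5 leaves 5(625z^5 + 625z^4 + 250z^3 + 50z^2 + 9z + 5).

5(625z^5 + 625z^4 + 250z^3 + 50z^2 + 9z + 5)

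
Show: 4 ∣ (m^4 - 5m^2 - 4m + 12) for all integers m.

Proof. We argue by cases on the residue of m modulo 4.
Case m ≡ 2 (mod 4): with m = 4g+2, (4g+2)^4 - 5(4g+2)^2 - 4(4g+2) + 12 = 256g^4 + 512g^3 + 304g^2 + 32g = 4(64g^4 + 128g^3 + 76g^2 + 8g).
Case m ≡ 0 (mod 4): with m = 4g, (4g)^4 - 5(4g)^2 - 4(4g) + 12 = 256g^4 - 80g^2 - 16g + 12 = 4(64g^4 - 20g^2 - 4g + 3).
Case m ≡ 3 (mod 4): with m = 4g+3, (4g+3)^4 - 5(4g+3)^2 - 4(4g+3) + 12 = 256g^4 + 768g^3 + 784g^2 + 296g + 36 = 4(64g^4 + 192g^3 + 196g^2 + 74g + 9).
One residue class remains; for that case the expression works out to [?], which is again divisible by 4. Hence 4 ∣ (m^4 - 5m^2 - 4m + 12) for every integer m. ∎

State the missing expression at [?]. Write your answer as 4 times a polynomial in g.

The residues treated are {2, 0, 3}, so the missing case is m ≡ 1 (mod 4); write m = 4g+1.
Then (4g+1)^4 - 5(4g+1)^2 - 4(4g+1) + 12 = 256g^4 + 256g^3 + 16g^2 - 40g + 4 = 4(64g^4 + 64g^3 + 4g^2 - 10g + 1).

4(64g^4 + 64g^3 + 4g^2 - 10g + 1)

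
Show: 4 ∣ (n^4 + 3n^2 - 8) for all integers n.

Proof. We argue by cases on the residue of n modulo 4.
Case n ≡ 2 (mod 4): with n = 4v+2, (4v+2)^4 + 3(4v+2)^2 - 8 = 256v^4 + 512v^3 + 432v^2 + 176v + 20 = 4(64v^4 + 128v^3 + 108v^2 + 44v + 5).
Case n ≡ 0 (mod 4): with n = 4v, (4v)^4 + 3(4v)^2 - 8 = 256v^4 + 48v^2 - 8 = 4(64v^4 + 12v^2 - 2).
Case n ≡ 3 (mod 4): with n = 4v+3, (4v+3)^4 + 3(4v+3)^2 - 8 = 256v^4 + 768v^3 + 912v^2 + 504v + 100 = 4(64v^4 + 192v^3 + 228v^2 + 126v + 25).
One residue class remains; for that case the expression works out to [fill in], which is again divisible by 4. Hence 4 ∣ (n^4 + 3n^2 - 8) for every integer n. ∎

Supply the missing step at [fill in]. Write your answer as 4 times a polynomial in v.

The residues treated are {2, 0, 3}, so the missing case is n ≡ 1 (mod 4); write n = 4v+1.
Then (4v+1)^4 + 3(4v+1)^2 - 8 = 256v^4 + 256v^3 + 144v^2 + 40v - 4 = 4(64v^4 + 64v^3 + 36v^2 + 10v - 1).

4(64v^4 + 64v^3 + 36v^2 + 10v - 1)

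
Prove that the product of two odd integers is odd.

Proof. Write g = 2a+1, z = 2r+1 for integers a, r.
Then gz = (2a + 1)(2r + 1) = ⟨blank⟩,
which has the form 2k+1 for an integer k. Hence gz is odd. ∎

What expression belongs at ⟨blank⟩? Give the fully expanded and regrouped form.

(2a + 1)(2r + 1) = 4ar + 2a + 2r + 1
= 2(2ar + a + r) + 1.
Since 2ar + a + r is an integer, the product is of the form 2k+1 for an integer k.

2(2ar + a + r) + 1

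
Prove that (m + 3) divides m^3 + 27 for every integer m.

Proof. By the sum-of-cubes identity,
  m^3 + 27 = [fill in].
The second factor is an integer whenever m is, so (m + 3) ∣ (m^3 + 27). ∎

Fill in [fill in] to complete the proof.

a^3 + b^3 = (a + b)(a^2 - ab + b^2). With a = m, b = 3:
m^3 + 27 = (m + 3)(m^2 - 3m + 9).

(m + 3)(m^2 - 3m + 9)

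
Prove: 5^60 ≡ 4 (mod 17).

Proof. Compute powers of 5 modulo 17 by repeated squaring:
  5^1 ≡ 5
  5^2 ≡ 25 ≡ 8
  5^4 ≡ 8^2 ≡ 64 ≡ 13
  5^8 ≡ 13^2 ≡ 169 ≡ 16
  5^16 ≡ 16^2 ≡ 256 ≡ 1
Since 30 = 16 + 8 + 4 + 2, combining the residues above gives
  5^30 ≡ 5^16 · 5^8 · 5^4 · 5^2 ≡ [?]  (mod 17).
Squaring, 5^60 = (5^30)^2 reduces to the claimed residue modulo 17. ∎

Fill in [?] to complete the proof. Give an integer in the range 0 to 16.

15

5^16 · 5^8 · 5^4 · 5^2 ≡ 1 · 16 · 13 · 8 = 1664.
1664 mod 17 = 15, so 5^30 ≡ 15 (mod 17).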